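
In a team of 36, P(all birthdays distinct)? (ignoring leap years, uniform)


P(all different) = Π(365-i)/365 for i=0..35
= (365/365)×(364/365)×...×(330/365)
= 0.167818

P ≈ 0.1678 ≈ 16.78%


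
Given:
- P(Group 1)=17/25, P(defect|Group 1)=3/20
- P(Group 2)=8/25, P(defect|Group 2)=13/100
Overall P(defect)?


P(B) = Σ P(B|Aᵢ)×P(Aᵢ)
  3/20×17/25 = 51/500
  13/100×8/25 = 26/625
Sum = 359/2500

P(defect) = 359/2500 ≈ 14.36%


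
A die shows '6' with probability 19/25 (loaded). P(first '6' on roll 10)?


Geometric: P(X=10) = (1-p)^(k-1)×p = (6/25)^9×19/25 = 191476224/95367431640625

P(X=10) = 191476224/95367431640625 ≈ 0.00%


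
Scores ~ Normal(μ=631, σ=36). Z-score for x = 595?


z = (x - μ)/σ = (595 - 631)/36 = -1.0

z = -1.0


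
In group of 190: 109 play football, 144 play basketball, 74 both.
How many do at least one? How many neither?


|A∪B| = 109+144-74 = 179
Neither = 190-179 = 11

At least one: 179; Neither: 11


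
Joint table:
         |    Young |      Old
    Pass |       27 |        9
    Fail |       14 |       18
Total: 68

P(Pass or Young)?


P(Pass∨Young) = P(Pass) + P(Young) - P(Pass∧Young)
= (36 + 41 - 27)/68 = 50/68 = 25/34

P = 25/34 ≈ 73.53%


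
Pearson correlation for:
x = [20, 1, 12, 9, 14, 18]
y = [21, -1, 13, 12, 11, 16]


n=6, Σx=74, Σy=72, Σxy=1125, Σx²=1146, Σy²=1132
r = (6×1125 - 74×72)/√((6×1146 - 74²)(6×1132 - 72²))
= 1422/√(1400×1608) = 1422/√2251200 ≈ 1422/1500.3999 ≈ 0.9477

r ≈ 0.9477


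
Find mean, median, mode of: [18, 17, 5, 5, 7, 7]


Sorted: [5, 5, 7, 7, 17, 18]
Mean = 59/6
Median = 7
Freq: {18: 1, 17: 1, 5: 2, 7: 2}
Mode: [5, 7]

Mean=59/6, Median=7, Mode=[5, 7]


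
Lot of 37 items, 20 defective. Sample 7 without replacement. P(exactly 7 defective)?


Hypergeometric: C(20,7)×C(17,0)/C(37,7)
= 77520×1/10295472 = 95/12617

P(X=7) = 95/12617 ≈ 0.75%


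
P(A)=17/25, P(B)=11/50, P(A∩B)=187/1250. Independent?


P(A)×P(B) = 187/1250
P(A∩B) = 187/1250
Equal ✓ → Independent

Yes, independent


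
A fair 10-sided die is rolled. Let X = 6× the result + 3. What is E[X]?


E[die] = (1+10)/2 = 11/2
E[X] = 6×11/2 + 3 = 36

E[X] = 36


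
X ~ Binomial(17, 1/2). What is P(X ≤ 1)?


P(X ≤ 1) = Σ P(X=i) for i=0..1
P(X=0) = 1/131072
P(X=1) = 17/131072
Sum = 9/65536

P(X ≤ 1) = 9/65536 ≈ 0.01%


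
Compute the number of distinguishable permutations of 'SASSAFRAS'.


Letters: 9, freq: {'S': 4, 'A': 3, 'F': 1, 'R': 1}
9!/(4!×3!×1!×1!) = 362880/144 = 2520

2520


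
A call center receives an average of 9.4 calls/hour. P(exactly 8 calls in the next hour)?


Poisson(λ=9.4): P(X=8) = e^(-λ)×λ^k/k!
= e^(-9.4) × 9.4^8 / 8!
≈ 8.272406556e-05 × 60956893.8541 / 40320 ≈ 0.125065

P(X=8) ≈ 0.125065 ≈ 12.51%


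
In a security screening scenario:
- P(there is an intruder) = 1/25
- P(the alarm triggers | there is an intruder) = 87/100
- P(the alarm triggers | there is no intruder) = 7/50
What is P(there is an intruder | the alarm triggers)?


Using Bayes' theorem:
P(A|B) = P(B|A)·P(A) / P(B)

P(the alarm triggers) = 87/100 × 1/25 + 7/50 × 24/25
= 87/2500 + 84/625 = 423/2500

P(there is an intruder|the alarm triggers) = (87/2500) / (423/2500) = 29/141

P(there is an intruder|the alarm triggers) = 29/141 ≈ 20.57%


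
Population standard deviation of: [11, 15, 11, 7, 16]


Mean = 60/5 = 12
  (11-12)²=1
  (15-12)²=9
  (11-12)²=1
  (7-12)²=25
  (16-12)²=16
Σ(x-μ)² = 52
σ² = 52/5

σ = √(52/5) ≈ 3.2249


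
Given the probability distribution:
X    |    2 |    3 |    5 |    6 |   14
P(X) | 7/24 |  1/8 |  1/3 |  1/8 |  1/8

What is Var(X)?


E[X] = 41/8
E[X²] = 317/8
Var(X) = E[X²] - (E[X])² = 317/8 - 1681/64 = 855/64

Var(X) = 855/64 ≈ 13.3594


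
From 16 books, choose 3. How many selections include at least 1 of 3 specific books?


Complement: C(16,3) - C(13,3) = 560 - 286 = 274

274


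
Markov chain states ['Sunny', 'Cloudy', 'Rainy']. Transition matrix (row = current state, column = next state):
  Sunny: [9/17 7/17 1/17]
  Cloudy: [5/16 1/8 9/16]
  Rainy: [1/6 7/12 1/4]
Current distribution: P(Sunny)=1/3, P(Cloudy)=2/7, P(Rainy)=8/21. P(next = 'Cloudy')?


P(next=Cloudy) = Σᵢ P(now=i)×P(i→Cloudy)
= 1/3×7/17 + 2/7×1/8 + 8/21×7/12
= 7/51 + 1/28 + 2/9 = 1693/4284

P = 1693/4284 ≈ 0.3952


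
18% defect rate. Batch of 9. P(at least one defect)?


P(all good) = (41/50)^9 = 327381934393961/1953125000000000
P(≥1 defect) = 1625743065606039/1953125000000000

P = 1625743065606039/1953125000000000 ≈ 83.24%


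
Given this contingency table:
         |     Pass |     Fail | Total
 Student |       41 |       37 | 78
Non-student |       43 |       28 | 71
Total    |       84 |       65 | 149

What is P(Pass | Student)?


P(Pass | Student) = 41/(41+37) = 41/78

P(Pass|Student) = 41/78 ≈ 52.56%


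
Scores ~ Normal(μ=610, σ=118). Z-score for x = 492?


z = (x - μ)/σ = (492 - 610)/118 = -1.0

z = -1.0


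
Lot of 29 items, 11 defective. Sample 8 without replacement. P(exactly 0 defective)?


Hypergeometric: C(11,0)×C(18,8)/C(29,8)
= 1×43758/4292145 = 34/3335

P(X=0) = 34/3335 ≈ 1.02%


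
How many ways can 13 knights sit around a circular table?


Circular arrangements of 13 distinct objects: fix one position to break rotational symmetry.
(n-1)! = 12! = 479001600

479001600


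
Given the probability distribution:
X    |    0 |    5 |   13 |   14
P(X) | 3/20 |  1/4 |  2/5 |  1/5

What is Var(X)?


E[X] = 37/4
E[X²] = 2261/20
Var(X) = E[X²] - (E[X])² = 2261/20 - 1369/16 = 2199/80

Var(X) = 2199/80 ≈ 27.4875


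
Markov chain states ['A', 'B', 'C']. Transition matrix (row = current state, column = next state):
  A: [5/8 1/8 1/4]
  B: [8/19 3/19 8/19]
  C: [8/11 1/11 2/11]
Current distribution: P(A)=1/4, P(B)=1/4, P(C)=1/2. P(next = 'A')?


P(next=A) = Σᵢ P(now=i)×P(i→A)
= 1/4×5/8 + 1/4×8/19 + 1/2×8/11
= 5/32 + 2/19 + 4/11 = 4181/6688

P = 4181/6688 ≈ 0.6251


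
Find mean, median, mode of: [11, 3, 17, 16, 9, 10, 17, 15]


Sorted: [3, 9, 10, 11, 15, 16, 17, 17]
Mean = 98/8 = 49/4
Median = 13
Freq: {11: 1, 3: 1, 17: 2, 16: 1, 9: 1, 10: 1, 15: 1}
Mode: [17]

Mean=49/4, Median=13, Mode=17


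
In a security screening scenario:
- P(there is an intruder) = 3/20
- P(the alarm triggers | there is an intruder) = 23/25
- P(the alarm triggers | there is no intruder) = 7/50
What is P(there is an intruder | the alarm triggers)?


Using Bayes' theorem:
P(A|B) = P(B|A)·P(A) / P(B)

P(the alarm triggers) = 23/25 × 3/20 + 7/50 × 17/20
= 69/500 + 119/1000 = 257/1000

P(there is an intruder|the alarm triggers) = (69/500) / (257/1000) = 138/257

P(there is an intruder|the alarm triggers) = 138/257 ≈ 53.70%


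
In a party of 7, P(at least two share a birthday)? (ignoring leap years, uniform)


P(all different) = Π(365-i)/365 for i=0..6
= 0.943764
P(match) = 1 - 0.943764 = 0.056236

P ≈ 0.0562 ≈ 5.62%


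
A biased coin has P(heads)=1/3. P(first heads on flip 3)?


Geometric: P(X=3) = (1-p)^(k-1)×p = (2/3)^2×1/3 = 4/27

P(X=3) = 4/27 ≈ 14.81%


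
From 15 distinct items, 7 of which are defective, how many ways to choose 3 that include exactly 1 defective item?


Choose 1 of the 7 defective items and 2 of the other 8 items:
C(7,1)×C(8,2) = 7×28 = 196

196


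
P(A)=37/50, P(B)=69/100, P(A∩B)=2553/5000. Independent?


P(A)×P(B) = 2553/5000
P(A∩B) = 2553/5000
Equal ✓ → Independent

Yes, independent


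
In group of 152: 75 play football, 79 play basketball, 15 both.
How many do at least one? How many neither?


|A∪B| = 75+79-15 = 139
Neither = 152-139 = 13

At least one: 139; Neither: 13


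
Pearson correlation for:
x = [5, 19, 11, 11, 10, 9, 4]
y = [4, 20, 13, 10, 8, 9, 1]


n=7, Σx=69, Σy=65, Σxy=818, Σx²=825, Σy²=831
r = (7×818 - 69×65)/√((7×825 - 69²)(7×831 - 65²))
= 1241/√(1014×1592) = 1241/√1614288 ≈ 1241/1270.5463 ≈ 0.9767

r ≈ 0.9767


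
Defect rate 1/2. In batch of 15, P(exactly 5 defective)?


Binomial: P(X=5) = C(15,5)×p^5×(1-p)^10
= 3003 × 1/32 × 1/1024 = 3003/32768

P(X=5) = 3003/32768 ≈ 9.16%


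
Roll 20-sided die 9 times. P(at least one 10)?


P(no 10)^9 = (19/20)^9 = 322687697779/512000000000
P(≥1) = 1 - 322687697779/512000000000 = 189312302221/512000000000

P = 189312302221/512000000000 ≈ 36.98%


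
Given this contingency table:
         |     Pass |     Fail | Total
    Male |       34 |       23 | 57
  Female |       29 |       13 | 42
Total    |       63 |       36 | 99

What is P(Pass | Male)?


P(Pass | Male) = 34/(34+23) = 34/57

P(Pass|Male) = 34/57 ≈ 59.65%


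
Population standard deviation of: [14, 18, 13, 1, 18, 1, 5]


Mean = 70/7 = 10
  (14-10)²=16
  (18-10)²=64
  (13-10)²=9
  (1-10)²=81
  (18-10)²=64
  (1-10)²=81
  (5-10)²=25
Σ(x-μ)² = 340
σ² = 340/7

σ = √(340/7) ≈ 6.9693


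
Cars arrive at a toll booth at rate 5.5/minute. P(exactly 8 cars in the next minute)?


Poisson(λ=5.5): P(X=8) = e^(-λ)×λ^k/k!
= e^(-5.5) × 5.5^8 / 8!
≈ 0.004086771438 × 837339.378906 / 40320 ≈ 0.084871

P(X=8) ≈ 0.084871 ≈ 8.49%


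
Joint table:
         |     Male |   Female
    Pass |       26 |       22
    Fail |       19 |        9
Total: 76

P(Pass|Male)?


P(Pass|Male) = 26/(26+19) = 26/45

P = 26/45 ≈ 57.78%


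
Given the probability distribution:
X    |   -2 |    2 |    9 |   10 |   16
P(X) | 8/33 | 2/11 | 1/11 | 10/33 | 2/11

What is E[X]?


E[X] = Σ x·P(X=x)
= (-2)×(8/33) + (2)×(2/11) + (9)×(1/11) + (10)×(10/33) + (16)×(2/11)
= 73/11

E[X] = 73/11


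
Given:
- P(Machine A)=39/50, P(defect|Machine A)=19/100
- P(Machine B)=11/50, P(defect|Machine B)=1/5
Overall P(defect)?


P(B) = Σ P(B|Aᵢ)×P(Aᵢ)
  19/100×39/50 = 741/5000
  1/5×11/50 = 11/250
Sum = 961/5000

P(defect) = 961/5000 ≈ 19.22%


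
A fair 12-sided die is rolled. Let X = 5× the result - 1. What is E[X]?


E[die] = (1+12)/2 = 13/2
E[X] = 5×13/2 - 1 = 63/2

E[X] = 63/2


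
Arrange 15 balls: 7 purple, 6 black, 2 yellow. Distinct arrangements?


15!/(7!×6!×2!) = 180180

180180


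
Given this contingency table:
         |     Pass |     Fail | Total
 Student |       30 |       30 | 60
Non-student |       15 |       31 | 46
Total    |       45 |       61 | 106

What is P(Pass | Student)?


P(Pass | Student) = 30/(30+30) = 30/60 = 1/2

P(Pass|Student) = 1/2 ≈ 50.00%


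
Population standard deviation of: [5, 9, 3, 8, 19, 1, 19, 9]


Mean = 73/8
  (5-73/8)²=1089/64
  (9-73/8)²=1/64
  (3-73/8)²=2401/64
  (8-73/8)²=81/64
  (19-73/8)²=6241/64
  (1-73/8)²=4225/64
  (19-73/8)²=6241/64
  (9-73/8)²=1/64
Σ(x-μ)² = 2535/8
σ² = (2535/8)/8 = 2535/64

σ = √(2535/64) ≈ 6.2936


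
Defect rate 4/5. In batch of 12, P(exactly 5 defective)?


Binomial: P(X=5) = C(12,5)×p^5×(1-p)^7
= 792 × 1024/3125 × 1/78125 = 811008/244140625

P(X=5) = 811008/244140625 ≈ 0.33%


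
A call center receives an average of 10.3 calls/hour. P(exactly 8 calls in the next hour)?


Poisson(λ=10.3): P(X=8) = e^(-λ)×λ^k/k!
= e^(-10.3) × 10.3^8 / 8!
≈ 3.363309519e-05 × 126677008.139 / 40320 ≈ 0.105668

P(X=8) ≈ 0.105668 ≈ 10.57%


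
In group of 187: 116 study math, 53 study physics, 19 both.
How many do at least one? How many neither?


|A∪B| = 116+53-19 = 150
Neither = 187-150 = 37

At least one: 150; Neither: 37


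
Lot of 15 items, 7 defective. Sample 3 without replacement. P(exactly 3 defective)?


Hypergeometric: C(7,3)×C(8,0)/C(15,3)
= 35×1/455 = 1/13

P(X=3) = 1/13 ≈ 7.69%


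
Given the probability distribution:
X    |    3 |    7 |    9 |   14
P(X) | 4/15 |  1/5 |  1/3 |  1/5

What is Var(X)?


E[X] = 8
E[X²] = 392/5
Var(X) = E[X²] - (E[X])² = 392/5 - 64 = 72/5

Var(X) = 72/5 ≈ 14.4000


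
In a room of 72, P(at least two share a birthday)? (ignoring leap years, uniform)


P(all different) = Π(365-i)/365 for i=0..71
= 0.000547
P(match) = 1 - 0.000547 = 0.999453

P ≈ 0.9995 ≈ 99.95%


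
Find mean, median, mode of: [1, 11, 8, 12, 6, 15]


Sorted: [1, 6, 8, 11, 12, 15]
Mean = 53/6
Median = 19/2
Freq: {1: 1, 11: 1, 8: 1, 12: 1, 6: 1, 15: 1}
Mode: No mode

Mean=53/6, Median=19/2, Mode=No mode


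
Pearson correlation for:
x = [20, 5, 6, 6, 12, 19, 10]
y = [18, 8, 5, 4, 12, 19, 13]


n=7, Σx=78, Σy=79, Σxy=1089, Σx²=1102, Σy²=1103
r = (7×1089 - 78×79)/√((7×1102 - 78²)(7×1103 - 79²))
= 1461/√(1630×1480) = 1461/√2412400 ≈ 1461/1553.1903 ≈ 0.9406

r ≈ 0.9406


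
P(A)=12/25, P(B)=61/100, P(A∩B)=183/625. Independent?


P(A)×P(B) = 183/625
P(A∩B) = 183/625
Equal ✓ → Independent

Yes, independent


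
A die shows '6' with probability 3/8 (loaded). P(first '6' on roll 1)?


Geometric: P(X=1) = (1-p)^(k-1)×p = (5/8)^0×3/8 = 3/8

P(X=1) = 3/8 ≈ 37.50%


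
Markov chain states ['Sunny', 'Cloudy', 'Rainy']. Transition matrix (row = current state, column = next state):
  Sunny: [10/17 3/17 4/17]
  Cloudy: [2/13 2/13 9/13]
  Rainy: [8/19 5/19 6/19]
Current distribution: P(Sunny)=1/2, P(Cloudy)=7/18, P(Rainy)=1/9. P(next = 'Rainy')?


P(next=Rainy) = Σᵢ P(now=i)×P(i→Rainy)
= 1/2×4/17 + 7/18×9/13 + 1/9×6/19
= 2/17 + 7/26 + 2/57 = 10631/25194

P = 10631/25194 ≈ 0.4220


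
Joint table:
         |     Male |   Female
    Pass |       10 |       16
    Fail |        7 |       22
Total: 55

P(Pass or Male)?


P(Pass∨Male) = P(Pass) + P(Male) - P(Pass∧Male)
= (26 + 17 - 10)/55 = 33/55 = 3/5

P = 3/5 ≈ 60.00%


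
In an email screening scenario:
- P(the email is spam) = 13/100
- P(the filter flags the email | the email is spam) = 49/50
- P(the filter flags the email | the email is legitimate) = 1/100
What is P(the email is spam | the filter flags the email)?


Using Bayes' theorem:
P(A|B) = P(B|A)·P(A) / P(B)

P(the filter flags the email) = 49/50 × 13/100 + 1/100 × 87/100
= 637/5000 + 87/10000 = 1361/10000

P(the email is spam|the filter flags the email) = (637/5000) / (1361/10000) = 1274/1361

P(the email is spam|the filter flags the email) = 1274/1361 ≈ 93.61%


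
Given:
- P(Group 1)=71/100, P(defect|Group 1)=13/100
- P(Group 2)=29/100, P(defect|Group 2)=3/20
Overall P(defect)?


P(B) = Σ P(B|Aᵢ)×P(Aᵢ)
  13/100×71/100 = 923/10000
  3/20×29/100 = 87/2000
Sum = 679/5000

P(defect) = 679/5000 ≈ 13.58%


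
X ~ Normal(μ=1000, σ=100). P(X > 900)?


z = (900-1000)/100 = -1.0
P(X > 900) = 1 - P(Z ≤ -1.0) = 1 - 0.1587 = 0.8413

P(X > 900) ≈ 0.8413


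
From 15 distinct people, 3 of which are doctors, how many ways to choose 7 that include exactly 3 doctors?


Choose 3 of the 3 doctors and 4 of the other 12 people:
C(3,3)×C(12,4) = 1×495 = 495

495


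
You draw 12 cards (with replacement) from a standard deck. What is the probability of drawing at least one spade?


P(not a spade) = 39/52 = 3/4
P(none in 12 draws) = (3/4)^12 = 531441/16777216
P(≥1 spade) = 1 - 531441/16777216 = 16245775/16777216

P = 16245775/16777216 ≈ 96.83%


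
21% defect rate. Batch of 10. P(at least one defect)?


P(all good) = (79/100)^10 = 9468276082626847201/100000000000000000000
P(≥1 defect) = 90531723917373152799/100000000000000000000

P = 90531723917373152799/100000000000000000000 ≈ 90.53%


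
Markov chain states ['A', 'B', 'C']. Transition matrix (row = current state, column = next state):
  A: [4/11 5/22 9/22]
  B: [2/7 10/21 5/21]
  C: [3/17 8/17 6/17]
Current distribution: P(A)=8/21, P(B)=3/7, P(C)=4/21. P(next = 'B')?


P(next=B) = Σᵢ P(now=i)×P(i→B)
= 8/21×5/22 + 3/7×10/21 + 4/21×8/17
= 20/231 + 10/49 + 32/357 = 10454/27489

P = 10454/27489 ≈ 0.3803


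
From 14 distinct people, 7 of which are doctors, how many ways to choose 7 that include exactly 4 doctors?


Choose 4 of the 7 doctors and 3 of the other 7 people:
C(7,4)×C(7,3) = 35×35 = 1225

1225


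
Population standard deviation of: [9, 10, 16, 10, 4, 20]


Mean = 69/6 = 23/2
  (9-23/2)²=25/4
  (10-23/2)²=9/4
  (16-23/2)²=81/4
  (10-23/2)²=9/4
  (4-23/2)²=225/4
  (20-23/2)²=289/4
Σ(x-μ)² = 319/2
σ² = (319/2)/6 = 319/12

σ = √(319/12) ≈ 5.1559


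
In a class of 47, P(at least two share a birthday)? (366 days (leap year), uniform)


P(all different) = Π(366-i)/366 for i=0..46
= 0.045628
P(match) = 1 - 0.045628 = 0.954372

P ≈ 0.9544 ≈ 95.44%


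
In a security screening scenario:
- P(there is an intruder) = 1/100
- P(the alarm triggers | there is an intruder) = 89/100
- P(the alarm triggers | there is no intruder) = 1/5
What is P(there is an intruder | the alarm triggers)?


Using Bayes' theorem:
P(A|B) = P(B|A)·P(A) / P(B)

P(the alarm triggers) = 89/100 × 1/100 + 1/5 × 99/100
= 89/10000 + 99/500 = 2069/10000

P(there is an intruder|the alarm triggers) = (89/10000) / (2069/10000) = 89/2069

P(there is an intruder|the alarm triggers) = 89/2069 ≈ 4.30%


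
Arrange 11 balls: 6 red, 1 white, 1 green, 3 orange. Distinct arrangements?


11!/(6!×1!×1!×3!) = 9240

9240


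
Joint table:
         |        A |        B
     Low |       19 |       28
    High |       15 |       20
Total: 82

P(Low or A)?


P(Low∨A) = P(Low) + P(A) - P(Low∧A)
= (47 + 34 - 19)/82 = 62/82 = 31/41

P = 31/41 ≈ 75.61%


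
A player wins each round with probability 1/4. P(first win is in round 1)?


Geometric: P(X=1) = (1-p)^(k-1)×p = (3/4)^0×1/4 = 1/4

P(X=1) = 1/4 ≈ 25.00%


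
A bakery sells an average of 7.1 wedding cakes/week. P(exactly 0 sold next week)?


Poisson(λ=7.1): P(X=0) = e^(-λ)×λ^k/k!
= e^(-7.1) × 7.1^0 / 0!
≈ 0.0008251049233 × 1 / 1 ≈ 0.000825

P(X=0) ≈ 0.000825 ≈ 0.08%


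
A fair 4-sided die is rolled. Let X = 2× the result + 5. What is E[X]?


E[die] = (1+4)/2 = 5/2
E[X] = 2×5/2 + 5 = 10

E[X] = 10


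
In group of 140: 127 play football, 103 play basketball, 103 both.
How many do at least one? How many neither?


|A∪B| = 127+103-103 = 127
Neither = 140-127 = 13

At least one: 127; Neither: 13


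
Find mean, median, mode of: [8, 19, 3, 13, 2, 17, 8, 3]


Sorted: [2, 3, 3, 8, 8, 13, 17, 19]
Mean = 73/8
Median = 8
Freq: {8: 2, 19: 1, 3: 2, 13: 1, 2: 1, 17: 1}
Mode: [3, 8]

Mean=73/8, Median=8, Mode=[3, 8]


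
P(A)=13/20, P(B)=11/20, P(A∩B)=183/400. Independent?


P(A)×P(B) = 143/400
P(A∩B) = 183/400
Not equal → NOT independent

No, not independent


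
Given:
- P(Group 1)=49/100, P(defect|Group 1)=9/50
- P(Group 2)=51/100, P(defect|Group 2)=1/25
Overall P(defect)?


P(B) = Σ P(B|Aᵢ)×P(Aᵢ)
  9/50×49/100 = 441/5000
  1/25×51/100 = 51/2500
Sum = 543/5000

P(defect) = 543/5000 ≈ 10.86%


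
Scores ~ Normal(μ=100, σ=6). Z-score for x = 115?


z = (x - μ)/σ = (115 - 100)/6 = 2.5

z = 2.5


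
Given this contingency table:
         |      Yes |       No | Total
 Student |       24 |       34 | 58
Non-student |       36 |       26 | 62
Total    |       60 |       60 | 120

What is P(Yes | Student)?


P(Yes | Student) = 24/(24+34) = 24/58 = 12/29

P(Yes|Student) = 12/29 ≈ 41.38%


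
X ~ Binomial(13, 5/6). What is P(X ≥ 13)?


P(X ≥ 13) = Σ P(X=i) for i=13..13
P(X=13) = 1220703125/13060694016
Sum = 1220703125/13060694016

P(X ≥ 13) = 1220703125/13060694016 ≈ 9.35%


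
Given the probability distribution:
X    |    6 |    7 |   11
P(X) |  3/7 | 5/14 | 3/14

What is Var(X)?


E[X] = 52/7
E[X²] = 412/7
Var(X) = E[X²] - (E[X])² = 412/7 - 2704/49 = 180/49

Var(X) = 180/49 ≈ 3.6735


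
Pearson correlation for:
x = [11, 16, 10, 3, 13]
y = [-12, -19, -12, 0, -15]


n=5, Σx=53, Σy=-58, Σxy=-751, Σx²=655, Σy²=874
r = (5×(-751) - 53×(-58))/√((5×655 - 53²)(5×874 - (-58)²))
= -681/√(466×1006) = -681/√468796 ≈ -681/684.6868 ≈ -0.9946

r ≈ -0.9946


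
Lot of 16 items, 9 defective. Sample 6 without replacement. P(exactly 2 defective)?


Hypergeometric: C(9,2)×C(7,4)/C(16,6)
= 36×35/8008 = 45/286

P(X=2) = 45/286 ≈ 15.73%


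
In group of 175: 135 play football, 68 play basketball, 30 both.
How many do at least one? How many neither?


|A∪B| = 135+68-30 = 173
Neither = 175-173 = 2

At least one: 173; Neither: 2


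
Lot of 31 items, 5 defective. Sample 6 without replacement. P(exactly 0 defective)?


Hypergeometric: C(5,0)×C(26,6)/C(31,6)
= 1×230230/736281 = 2530/8091

P(X=0) = 2530/8091 ≈ 31.27%


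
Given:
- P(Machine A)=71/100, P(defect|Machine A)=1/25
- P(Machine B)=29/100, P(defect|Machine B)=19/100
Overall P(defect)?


P(B) = Σ P(B|Aᵢ)×P(Aᵢ)
  1/25×71/100 = 71/2500
  19/100×29/100 = 551/10000
Sum = 167/2000

P(defect) = 167/2000 ≈ 8.35%


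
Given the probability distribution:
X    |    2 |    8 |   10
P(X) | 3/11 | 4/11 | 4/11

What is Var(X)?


E[X] = 78/11
E[X²] = 668/11
Var(X) = E[X²] - (E[X])² = 668/11 - 6084/121 = 1264/121

Var(X) = 1264/121 ≈ 10.4463


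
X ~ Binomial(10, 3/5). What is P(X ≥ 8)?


P(X ≥ 8) = Σ P(X=i) for i=8..10
P(X=8) = 236196/1953125
P(X=9) = 78732/1953125
P(X=10) = 59049/9765625
Sum = 1633689/9765625

P(X ≥ 8) = 1633689/9765625 ≈ 16.73%


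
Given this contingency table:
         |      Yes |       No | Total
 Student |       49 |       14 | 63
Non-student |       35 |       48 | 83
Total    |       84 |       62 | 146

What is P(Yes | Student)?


P(Yes | Student) = 49/(49+14) = 49/63 = 7/9

P(Yes|Student) = 7/9 ≈ 77.78%


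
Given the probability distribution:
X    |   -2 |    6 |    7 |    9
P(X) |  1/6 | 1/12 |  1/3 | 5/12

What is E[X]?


E[X] = Σ x·P(X=x)
= (-2)×(1/6) + (6)×(1/12) + (7)×(1/3) + (9)×(5/12)
= 25/4

E[X] = 25/4


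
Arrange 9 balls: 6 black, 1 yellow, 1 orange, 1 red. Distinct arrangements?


9!/(6!×1!×1!×1!) = 504

504


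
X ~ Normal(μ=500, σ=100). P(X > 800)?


z = (800-500)/100 = 3.0
P(X > 800) = 1 - P(Z ≤ 3.0) = 1 - 0.9987 = 0.0013

P(X > 800) ≈ 0.0013


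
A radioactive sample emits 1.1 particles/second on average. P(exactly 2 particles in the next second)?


Poisson(λ=1.1): P(X=2) = e^(-λ)×λ^k/k!
= e^(-1.1) × 1.1^2 / 2!
≈ 0.3328710837 × 1.21 / 2 ≈ 0.201387

P(X=2) ≈ 0.201387 ≈ 20.14%


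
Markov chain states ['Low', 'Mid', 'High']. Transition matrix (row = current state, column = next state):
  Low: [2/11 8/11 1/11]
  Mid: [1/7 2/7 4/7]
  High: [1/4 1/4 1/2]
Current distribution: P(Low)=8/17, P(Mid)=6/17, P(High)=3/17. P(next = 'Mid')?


P(next=Mid) = Σᵢ P(now=i)×P(i→Mid)
= 8/17×8/11 + 6/17×2/7 + 3/17×1/4
= 64/187 + 12/119 + 3/68 = 2551/5236

P = 2551/5236 ≈ 0.4872


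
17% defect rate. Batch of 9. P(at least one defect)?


P(all good) = (83/100)^9 = 186940255267540403/1000000000000000000
P(≥1 defect) = 813059744732459597/1000000000000000000

P = 813059744732459597/1000000000000000000 ≈ 81.31%


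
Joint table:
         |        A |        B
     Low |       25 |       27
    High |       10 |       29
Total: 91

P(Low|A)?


P(Low|A) = 25/(25+10) = 25/35 = 5/7

P = 5/7 ≈ 71.43%


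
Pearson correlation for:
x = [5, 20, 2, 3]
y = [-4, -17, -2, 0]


n=4, Σx=30, Σy=-23, Σxy=-364, Σx²=438, Σy²=309
r = (4×(-364) - 30×(-23))/√((4×438 - 30²)(4×309 - (-23)²))
= -766/√(852×707) = -766/√602364 ≈ -766/776.1211 ≈ -0.9870

r ≈ -0.9870


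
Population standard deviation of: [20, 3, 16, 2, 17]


Mean = 58/5
  (20-58/5)²=1764/25
  (3-58/5)²=1849/25
  (16-58/5)²=484/25
  (2-58/5)²=2304/25
  (17-58/5)²=729/25
Σ(x-μ)² = 1426/5
σ² = (1426/5)/5 = 1426/25

σ = √(1426/25) ≈ 7.5525


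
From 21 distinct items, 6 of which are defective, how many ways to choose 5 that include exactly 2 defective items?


Choose 2 of the 6 defective items and 3 of the other 15 items:
C(6,2)×C(15,3) = 15×455 = 6825

6825


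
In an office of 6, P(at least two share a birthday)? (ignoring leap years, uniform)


P(all different) = Π(365-i)/365 for i=0..5
= 0.959538
P(match) = 1 - 0.959538 = 0.040462

P ≈ 0.0405 ≈ 4.05%


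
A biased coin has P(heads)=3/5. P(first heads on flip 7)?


Geometric: P(X=7) = (1-p)^(k-1)×p = (2/5)^6×3/5 = 192/78125

P(X=7) = 192/78125 ≈ 0.25%


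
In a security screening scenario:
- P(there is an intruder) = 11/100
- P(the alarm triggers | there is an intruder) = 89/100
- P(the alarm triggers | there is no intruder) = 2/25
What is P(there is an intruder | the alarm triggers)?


Using Bayes' theorem:
P(A|B) = P(B|A)·P(A) / P(B)

P(the alarm triggers) = 89/100 × 11/100 + 2/25 × 89/100
= 979/10000 + 89/1250 = 1691/10000

P(there is an intruder|the alarm triggers) = (979/10000) / (1691/10000) = 11/19

P(there is an intruder|the alarm triggers) = 11/19 ≈ 57.89%


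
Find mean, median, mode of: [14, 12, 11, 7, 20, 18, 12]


Sorted: [7, 11, 12, 12, 14, 18, 20]
Mean = 94/7
Median = 12
Freq: {14: 1, 12: 2, 11: 1, 7: 1, 20: 1, 18: 1}
Mode: [12]

Mean=94/7, Median=12, Mode=12


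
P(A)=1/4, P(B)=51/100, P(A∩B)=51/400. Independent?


P(A)×P(B) = 51/400
P(A∩B) = 51/400
Equal ✓ → Independent

Yes, independent


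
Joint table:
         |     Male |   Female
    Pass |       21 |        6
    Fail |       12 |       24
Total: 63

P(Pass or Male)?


P(Pass∨Male) = P(Pass) + P(Male) - P(Pass∧Male)
= (27 + 33 - 21)/63 = 39/63 = 13/21

P = 13/21 ≈ 61.90%


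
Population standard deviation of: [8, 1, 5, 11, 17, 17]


Mean = 59/6
  (8-59/6)²=121/36
  (1-59/6)²=2809/36
  (5-59/6)²=841/36
  (11-59/6)²=49/36
  (17-59/6)²=1849/36
  (17-59/6)²=1849/36
Σ(x-μ)² = 1253/6
σ² = (1253/6)/6 = 1253/36

σ = √(1253/36) ≈ 5.8996


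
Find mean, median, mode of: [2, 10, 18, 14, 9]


Sorted: [2, 9, 10, 14, 18]
Mean = 53/5
Median = 10
Freq: {2: 1, 10: 1, 18: 1, 14: 1, 9: 1}
Mode: No mode

Mean=53/5, Median=10, Mode=No mode


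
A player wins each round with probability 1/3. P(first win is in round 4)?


Geometric: P(X=4) = (1-p)^(k-1)×p = (2/3)^3×1/3 = 8/81

P(X=4) = 8/81 ≈ 9.88%


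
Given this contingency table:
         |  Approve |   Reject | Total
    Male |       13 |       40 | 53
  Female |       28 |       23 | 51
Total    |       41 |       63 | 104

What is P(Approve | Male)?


P(Approve | Male) = 13/(13+40) = 13/53

P(Approve|Male) = 13/53 ≈ 24.53%


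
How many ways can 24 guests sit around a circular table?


Circular arrangements of 24 distinct objects: fix one position to break rotational symmetry.
(n-1)! = 23! = 25852016738884976640000

25852016738884976640000


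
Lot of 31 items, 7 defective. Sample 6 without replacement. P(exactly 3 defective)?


Hypergeometric: C(7,3)×C(24,3)/C(31,6)
= 35×2024/736281 = 10120/105183

P(X=3) = 10120/105183 ≈ 9.62%


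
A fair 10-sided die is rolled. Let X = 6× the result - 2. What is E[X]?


E[die] = (1+10)/2 = 11/2
E[X] = 6×11/2 - 2 = 31

E[X] = 31


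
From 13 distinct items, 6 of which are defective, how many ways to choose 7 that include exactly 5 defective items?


Choose 5 of the 6 defective items and 2 of the other 7 items:
C(6,5)×C(7,2) = 6×21 = 126

126


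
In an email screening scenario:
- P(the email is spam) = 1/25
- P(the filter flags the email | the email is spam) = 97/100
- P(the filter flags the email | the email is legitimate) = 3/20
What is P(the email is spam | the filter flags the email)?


Using Bayes' theorem:
P(A|B) = P(B|A)·P(A) / P(B)

P(the filter flags the email) = 97/100 × 1/25 + 3/20 × 24/25
= 97/2500 + 18/125 = 457/2500

P(the email is spam|the filter flags the email) = (97/2500) / (457/2500) = 97/457

P(the email is spam|the filter flags the email) = 97/457 ≈ 21.23%


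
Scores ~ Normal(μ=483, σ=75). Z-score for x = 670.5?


z = (x - μ)/σ = (670.5 - 483)/75 = 2.5

z = 2.5


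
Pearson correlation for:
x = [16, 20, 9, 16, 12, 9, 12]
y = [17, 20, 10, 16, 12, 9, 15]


n=7, Σx=94, Σy=99, Σxy=1423, Σx²=1362, Σy²=1495
r = (7×1423 - 94×99)/√((7×1362 - 94²)(7×1495 - 99²))
= 655/√(698×664) = 655/√463472 ≈ 655/680.7878 ≈ 0.9621

r ≈ 0.9621


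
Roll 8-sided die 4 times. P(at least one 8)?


P(no 8)^4 = (7/8)^4 = 2401/4096
P(≥1) = 1 - 2401/4096 = 1695/4096

P = 1695/4096 ≈ 41.38%


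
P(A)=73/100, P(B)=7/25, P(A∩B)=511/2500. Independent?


P(A)×P(B) = 511/2500
P(A∩B) = 511/2500
Equal ✓ → Independent

Yes, independent


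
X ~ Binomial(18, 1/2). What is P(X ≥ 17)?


P(X ≥ 17) = Σ P(X=i) for i=17..18
P(X=17) = 9/131072
P(X=18) = 1/262144
Sum = 19/262144

P(X ≥ 17) = 19/262144 ≈ 0.01%


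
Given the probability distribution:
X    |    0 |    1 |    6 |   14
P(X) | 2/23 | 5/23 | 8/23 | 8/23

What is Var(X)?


E[X] = 165/23
E[X²] = 1861/23
Var(X) = E[X²] - (E[X])² = 1861/23 - 27225/529 = 15578/529

Var(X) = 15578/529 ≈ 29.4480


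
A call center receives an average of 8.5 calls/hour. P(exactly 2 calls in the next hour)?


Poisson(λ=8.5): P(X=2) = e^(-λ)×λ^k/k!
= e^(-8.5) × 8.5^2 / 2!
≈ 0.000203468369 × 72.25 / 2 ≈ 0.007350

P(X=2) ≈ 0.007350 ≈ 0.74%


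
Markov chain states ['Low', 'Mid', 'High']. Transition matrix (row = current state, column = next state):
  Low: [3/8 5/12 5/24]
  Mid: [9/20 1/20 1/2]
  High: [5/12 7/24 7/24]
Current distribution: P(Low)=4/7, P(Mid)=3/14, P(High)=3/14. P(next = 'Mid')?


P(next=Mid) = Σᵢ P(now=i)×P(i→Mid)
= 4/7×5/12 + 3/14×1/20 + 3/14×7/24
= 5/21 + 3/280 + 1/16 = 523/1680

P = 523/1680 ≈ 0.3113


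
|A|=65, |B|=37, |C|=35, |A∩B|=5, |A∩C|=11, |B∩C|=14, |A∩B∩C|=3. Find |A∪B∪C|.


|A∪B∪C| = 65+37+35-5-11-14+3 = 110

|A∪B∪C| = 110


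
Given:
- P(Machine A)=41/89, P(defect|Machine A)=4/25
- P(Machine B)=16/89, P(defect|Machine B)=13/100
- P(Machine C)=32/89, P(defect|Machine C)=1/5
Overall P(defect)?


P(B) = Σ P(B|Aᵢ)×P(Aᵢ)
  4/25×41/89 = 164/2225
  13/100×16/89 = 52/2225
  1/5×32/89 = 32/445
Sum = 376/2225

P(defect) = 376/2225 ≈ 16.90%


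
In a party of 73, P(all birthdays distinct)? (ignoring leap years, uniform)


P(all different) = Π(365-i)/365 for i=0..72
= (365/365)×(364/365)×...×(293/365)
= 0.000439

P ≈ 0.0004 ≈ 0.04%


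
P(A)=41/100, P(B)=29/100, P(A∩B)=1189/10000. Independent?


P(A)×P(B) = 1189/10000
P(A∩B) = 1189/10000
Equal ✓ → Independent

Yes, independent


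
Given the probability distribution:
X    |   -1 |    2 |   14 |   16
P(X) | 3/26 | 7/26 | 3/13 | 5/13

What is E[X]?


E[X] = Σ x·P(X=x)
= (-1)×(3/26) + (2)×(7/26) + (14)×(3/13) + (16)×(5/13)
= 255/26

E[X] = 255/26


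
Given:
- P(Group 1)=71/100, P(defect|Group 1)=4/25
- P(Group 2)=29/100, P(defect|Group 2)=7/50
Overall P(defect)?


P(B) = Σ P(B|Aᵢ)×P(Aᵢ)
  4/25×71/100 = 71/625
  7/50×29/100 = 203/5000
Sum = 771/5000

P(defect) = 771/5000 ≈ 15.42%


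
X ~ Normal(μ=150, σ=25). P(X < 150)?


z = (150-150)/25 = 0.0
P(Z < 0.0) = 0.5000

P(X < 150) ≈ 0.5000


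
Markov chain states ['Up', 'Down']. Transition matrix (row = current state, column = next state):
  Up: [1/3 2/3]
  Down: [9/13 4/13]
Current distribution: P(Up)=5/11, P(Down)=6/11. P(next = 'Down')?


P(next=Down) = Σᵢ P(now=i)×P(i→Down)
= 5/11×2/3 + 6/11×4/13
= 10/33 + 24/143 = 202/429

P = 202/429 ≈ 0.4709


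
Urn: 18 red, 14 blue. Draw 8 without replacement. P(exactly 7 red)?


Hypergeometric: C(18,7)×C(14,1)/C(32,8)
= 31824×14/10518300 = 952/22475

P(X=7) = 952/22475 ≈ 4.24%


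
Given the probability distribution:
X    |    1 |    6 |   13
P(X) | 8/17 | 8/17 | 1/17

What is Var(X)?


E[X] = 69/17
E[X²] = 465/17
Var(X) = E[X²] - (E[X])² = 465/17 - 4761/289 = 3144/289

Var(X) = 3144/289 ≈ 10.8789


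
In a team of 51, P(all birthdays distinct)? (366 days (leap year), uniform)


P(all different) = Π(366-i)/366 for i=0..50
= (366/366)×(365/366)×...×(316/366)
= 0.025839

P ≈ 0.0258 ≈ 2.58%


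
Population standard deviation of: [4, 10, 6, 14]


Mean = 34/4 = 17/2
  (4-17/2)²=81/4
  (10-17/2)²=9/4
  (6-17/2)²=25/4
  (14-17/2)²=121/4
Σ(x-μ)² = 59
σ² = 59/4

σ = √(59/4) ≈ 3.8406


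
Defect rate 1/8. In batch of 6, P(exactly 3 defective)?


Binomial: P(X=3) = C(6,3)×p^3×(1-p)^3
= 20 × 1/512 × 343/512 = 1715/65536

P(X=3) = 1715/65536 ≈ 2.62%


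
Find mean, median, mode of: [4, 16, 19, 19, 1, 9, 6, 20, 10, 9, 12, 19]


Sorted: [1, 4, 6, 9, 9, 10, 12, 16, 19, 19, 19, 20]
Mean = 144/12 = 12
Median = 11
Freq: {4: 1, 16: 1, 19: 3, 1: 1, 9: 2, 6: 1, 20: 1, 10: 1, 12: 1}
Mode: [19]

Mean=12, Median=11, Mode=19


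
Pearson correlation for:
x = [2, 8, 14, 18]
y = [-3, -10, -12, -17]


n=4, Σx=42, Σy=-42, Σxy=-560, Σx²=588, Σy²=542
r = (4×(-560) - 42×(-42))/√((4×588 - 42²)(4×542 - (-42)²))
= -476/√(588×404) = -476/√237552 ≈ -476/487.3931 ≈ -0.9766

r ≈ -0.9766


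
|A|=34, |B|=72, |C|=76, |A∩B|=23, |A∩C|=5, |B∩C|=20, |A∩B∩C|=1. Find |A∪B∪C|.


|A∪B∪C| = 34+72+76-23-5-20+1 = 135

|A∪B∪C| = 135


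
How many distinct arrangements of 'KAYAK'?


Letters: 5, freq: {'K': 2, 'A': 2, 'Y': 1}
5!/(2!×2!×1!) = 120/4 = 30

30


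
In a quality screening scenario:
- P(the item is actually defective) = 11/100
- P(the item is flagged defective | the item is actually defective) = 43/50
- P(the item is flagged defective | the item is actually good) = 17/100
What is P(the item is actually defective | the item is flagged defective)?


Using Bayes' theorem:
P(A|B) = P(B|A)·P(A) / P(B)

P(the item is flagged defective) = 43/50 × 11/100 + 17/100 × 89/100
= 473/5000 + 1513/10000 = 2459/10000

P(the item is actually defective|the item is flagged defective) = (473/5000) / (2459/10000) = 946/2459

P(the item is actually defective|the item is flagged defective) = 946/2459 ≈ 38.47%


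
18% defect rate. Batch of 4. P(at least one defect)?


P(all good) = (41/50)^4 = 2825761/6250000
P(≥1 defect) = 3424239/6250000

P = 3424239/6250000 ≈ 54.79%


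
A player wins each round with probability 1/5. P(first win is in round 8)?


Geometric: P(X=8) = (1-p)^(k-1)×p = (4/5)^7×1/5 = 16384/390625

P(X=8) = 16384/390625 ≈ 4.19%


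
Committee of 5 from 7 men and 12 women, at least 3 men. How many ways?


Count by #men:
  3M,2W: C(7,3)×C(12,2)=2310
  4M,1W: C(7,4)×C(12,1)=420
  5M,0W: C(7,5)×C(12,0)=21
Total = 2751

2751


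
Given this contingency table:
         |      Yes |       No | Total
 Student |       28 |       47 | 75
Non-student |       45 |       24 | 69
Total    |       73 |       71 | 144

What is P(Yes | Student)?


P(Yes | Student) = 28/(28+47) = 28/75

P(Yes|Student) = 28/75 ≈ 37.33%


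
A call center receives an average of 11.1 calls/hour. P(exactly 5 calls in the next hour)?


Poisson(λ=11.1): P(X=5) = e^(-λ)×λ^k/k!
= e^(-11.1) × 11.1^5 / 5!
≈ 1.511232382e-05 × 168505.81551 / 120 ≈ 0.021221

P(X=5) ≈ 0.021221 ≈ 2.12%


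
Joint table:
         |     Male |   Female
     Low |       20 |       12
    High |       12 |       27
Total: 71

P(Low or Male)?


P(Low∨Male) = P(Low) + P(Male) - P(Low∧Male)
= (32 + 32 - 20)/71 = 44/71

P = 44/71 ≈ 61.97%


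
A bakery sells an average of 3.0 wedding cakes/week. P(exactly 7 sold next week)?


Poisson(λ=3.0): P(X=7) = e^(-λ)×λ^k/k!
= e^(-3.0) × 3.0^7 / 7!
≈ 0.04978706837 × 2187 / 5040 ≈ 0.021604

P(X=7) ≈ 0.021604 ≈ 2.16%


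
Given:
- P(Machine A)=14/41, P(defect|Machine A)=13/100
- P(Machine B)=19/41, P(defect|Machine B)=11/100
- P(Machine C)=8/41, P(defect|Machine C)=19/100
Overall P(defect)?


P(B) = Σ P(B|Aᵢ)×P(Aᵢ)
  13/100×14/41 = 91/2050
  11/100×19/41 = 209/4100
  19/100×8/41 = 38/1025
Sum = 543/4100

P(defect) = 543/4100 ≈ 13.24%


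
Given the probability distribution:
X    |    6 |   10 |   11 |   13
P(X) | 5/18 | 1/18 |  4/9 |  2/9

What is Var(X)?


E[X] = 10
E[X²] = 962/9
Var(X) = E[X²] - (E[X])² = 962/9 - 100 = 62/9

Var(X) = 62/9 ≈ 6.8889


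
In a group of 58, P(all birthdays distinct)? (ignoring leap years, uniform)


P(all different) = Π(365-i)/365 for i=0..57
= (365/365)×(364/365)×...×(308/365)
= 0.008335

P ≈ 0.0083 ≈ 0.83%


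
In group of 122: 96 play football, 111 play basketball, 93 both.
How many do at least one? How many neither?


|A∪B| = 96+111-93 = 114
Neither = 122-114 = 8

At least one: 114; Neither: 8


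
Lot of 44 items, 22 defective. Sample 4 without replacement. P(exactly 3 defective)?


Hypergeometric: C(22,3)×C(22,1)/C(44,4)
= 1540×22/135751 = 440/1763

P(X=3) = 440/1763 ≈ 24.96%


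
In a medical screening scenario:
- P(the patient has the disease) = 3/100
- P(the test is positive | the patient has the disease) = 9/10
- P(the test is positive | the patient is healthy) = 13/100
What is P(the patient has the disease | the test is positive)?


Using Bayes' theorem:
P(A|B) = P(B|A)·P(A) / P(B)

P(the test is positive) = 9/10 × 3/100 + 13/100 × 97/100
= 27/1000 + 1261/10000 = 1531/10000

P(the patient has the disease|the test is positive) = (27/1000) / (1531/10000) = 270/1531

P(the patient has the disease|the test is positive) = 270/1531 ≈ 17.64%


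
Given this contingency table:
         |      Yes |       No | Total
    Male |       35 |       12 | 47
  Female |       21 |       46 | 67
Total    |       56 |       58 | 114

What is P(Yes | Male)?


P(Yes | Male) = 35/(35+12) = 35/47

P(Yes|Male) = 35/47 ≈ 74.47%


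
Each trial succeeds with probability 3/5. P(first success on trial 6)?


Geometric: P(X=6) = (1-p)^(k-1)×p = (2/5)^5×3/5 = 96/15625

P(X=6) = 96/15625 ≈ 0.61%


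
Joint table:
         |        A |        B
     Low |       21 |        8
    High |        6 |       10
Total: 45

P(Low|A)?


P(Low|A) = 21/(21+6) = 21/27 = 7/9

P = 7/9 ≈ 77.78%


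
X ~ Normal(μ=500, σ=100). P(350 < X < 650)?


z₁=(350-500)/100=-1.5, z₂=(650-500)/100=1.5
P = Φ(1.5) - Φ(-1.5) = 0.933193 - 0.066807 = 0.866386 ≈ 0.8664

P(350 < X < 650) ≈ 0.8664


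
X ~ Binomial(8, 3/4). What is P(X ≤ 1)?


P(X ≤ 1) = Σ P(X=i) for i=0..1
P(X=0) = 1/65536
P(X=1) = 3/8192
Sum = 25/65536

P(X ≤ 1) = 25/65536 ≈ 0.04%


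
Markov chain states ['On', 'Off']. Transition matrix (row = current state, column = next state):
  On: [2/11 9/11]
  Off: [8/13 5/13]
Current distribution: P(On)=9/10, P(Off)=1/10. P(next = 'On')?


P(next=On) = Σᵢ P(now=i)×P(i→On)
= 9/10×2/11 + 1/10×8/13
= 9/55 + 4/65 = 161/715

P = 161/715 ≈ 0.2252


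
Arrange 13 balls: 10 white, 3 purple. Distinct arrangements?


13!/(10!×3!) = 286

286


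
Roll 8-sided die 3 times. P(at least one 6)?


P(no 6)^3 = (7/8)^3 = 343/512
P(≥1) = 1 - 343/512 = 169/512

P = 169/512 ≈ 33.01%


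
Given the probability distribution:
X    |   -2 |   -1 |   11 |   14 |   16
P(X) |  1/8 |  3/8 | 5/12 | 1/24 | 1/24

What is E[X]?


E[X] = Σ x·P(X=x)
= (-2)×(1/8) + (-1)×(3/8) + (11)×(5/12) + (14)×(1/24) + (16)×(1/24)
= 125/24

E[X] = 125/24


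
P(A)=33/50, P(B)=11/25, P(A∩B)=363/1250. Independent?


P(A)×P(B) = 363/1250
P(A∩B) = 363/1250
Equal ✓ → Independent

Yes, independent


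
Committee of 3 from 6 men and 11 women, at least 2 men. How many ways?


Count by #men:
  2M,1W: C(6,2)×C(11,1)=165
  3M,0W: C(6,3)×C(11,0)=20
Total = 185

185


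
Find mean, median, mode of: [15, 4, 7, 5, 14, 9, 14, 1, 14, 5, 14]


Sorted: [1, 4, 5, 5, 7, 9, 14, 14, 14, 14, 15]
Mean = 102/11
Median = 9
Freq: {15: 1, 4: 1, 7: 1, 5: 2, 14: 4, 9: 1, 1: 1}
Mode: [14]

Mean=102/11, Median=9, Mode=14


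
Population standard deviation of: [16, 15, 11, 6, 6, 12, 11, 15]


Mean = 92/8 = 23/2
  (16-23/2)²=81/4
  (15-23/2)²=49/4
  (11-23/2)²=1/4
  (6-23/2)²=121/4
  (6-23/2)²=121/4
  (12-23/2)²=1/4
  (11-23/2)²=1/4
  (15-23/2)²=49/4
Σ(x-μ)² = 106
σ² = 106/8 = 53/4

σ = √(53/4) ≈ 3.6401
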